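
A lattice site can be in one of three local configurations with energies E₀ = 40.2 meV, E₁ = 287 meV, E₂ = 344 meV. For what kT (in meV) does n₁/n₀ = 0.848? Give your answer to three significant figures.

n₁/n₀ = exp[−(E₁−E₀)/kT] = 0.848.
⇒ (E₁−E₀)/kT = ln(1/0.848) = ln(1.1792) = 0.16484.
kT = 246.8 meV / 0.16484 = 1500 meV.

1500 meV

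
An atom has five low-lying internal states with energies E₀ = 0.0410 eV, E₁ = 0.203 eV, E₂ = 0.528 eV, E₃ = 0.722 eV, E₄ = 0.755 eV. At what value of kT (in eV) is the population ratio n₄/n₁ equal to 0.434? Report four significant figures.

0.6613 eV

n₄/n₁ = exp[−(E₄−E₁)/kT] = 0.434.
⇒ (E₄−E₁)/kT = ln(1/0.434) = ln(2.30415) = 0.834712.
kT = 0.552 eV / 0.834712 = 0.6613 eV.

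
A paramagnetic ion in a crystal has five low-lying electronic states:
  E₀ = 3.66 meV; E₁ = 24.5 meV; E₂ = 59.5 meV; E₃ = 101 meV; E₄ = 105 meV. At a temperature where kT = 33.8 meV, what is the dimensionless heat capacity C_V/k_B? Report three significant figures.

0.620

Eᵢ/kT = 0.10828, 0.72485, 1.7604, 2.9882, 3.1065.
Z = Σ e^(−Eᵢ/kT) = e^(−0.10828) + e^(−0.72485) + e^(−1.7604) + e^(−2.9882) + e^(−3.1065) = 0.89738 + 0.48440 + 0.17198 + 0.050378 + 0.044757 = 1.6489.
⟨E⟩ = 21.331 meV, ⟨E²⟩ = 1163.8 meV².
C_V/k_B = (⟨E²⟩ − ⟨E⟩²)/(kT)² = (1163.8 − 455.01)/1142.4 = 0.620.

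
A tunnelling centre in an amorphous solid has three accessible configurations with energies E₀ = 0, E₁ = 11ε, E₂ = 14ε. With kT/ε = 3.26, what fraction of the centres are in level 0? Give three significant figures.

0.954

Eᵢ/kT = 0, 3.3742, 4.2945.
Z = Σ e^(−Eᵢ/kT) = e^(−0) + e^(−3.3742) + e^(−4.2945) = 1.0000 + 0.034246 + 0.013643 = 1.0479.
P₀ = e^(−E₀/kT) / Z = 1.0000/1.0479 = 0.954.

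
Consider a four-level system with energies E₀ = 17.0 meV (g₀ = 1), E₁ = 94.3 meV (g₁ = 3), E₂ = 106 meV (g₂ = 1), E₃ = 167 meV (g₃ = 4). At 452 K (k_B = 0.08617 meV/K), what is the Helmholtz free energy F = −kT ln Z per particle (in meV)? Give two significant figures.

k_BT = 0.08617 × 452 K = 38.95 meV.
Eᵢ/kT = 0.4365, 2.421, 2.721, 4.288.
Z = Σ gᵢe^(−Eᵢ/kT) = 1·e^(−0.4365) + 3·e^(−2.421) + 1·e^(−2.721) + 4·e^(−4.288) = 0.6463 + 0.2665 + 0.06581 + 0.05493 = 1.034.
F = −kT ln Z = −38.95 × ln(1.034) = −38.95 × 0.03343 = -1.3 meV.

-1.3 meV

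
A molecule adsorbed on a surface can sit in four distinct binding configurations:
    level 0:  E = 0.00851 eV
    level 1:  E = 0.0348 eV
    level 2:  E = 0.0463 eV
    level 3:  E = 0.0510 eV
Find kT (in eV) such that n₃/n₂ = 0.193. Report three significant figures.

n₃/n₂ = exp[−(E₃−E₂)/kT] = 0.193.
⇒ (E₃−E₂)/kT = ln(1/0.193) = ln(5.1813) = 1.6451.
kT = 0.0047 eV / 1.6451 = 0.00286 eV.

0.00286 eV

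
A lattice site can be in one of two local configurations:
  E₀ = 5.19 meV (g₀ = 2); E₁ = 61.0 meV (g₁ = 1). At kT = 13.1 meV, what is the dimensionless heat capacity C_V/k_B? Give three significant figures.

0.126

Eᵢ/kT = 0.39618, 4.6565.
Z = Σ gᵢe^(−Eᵢ/kT) = 2·e^(−0.39618) + 1·e^(−4.6565) = 1.3458 + 0.0094997 = 1.3553.
⟨E⟩ = 5.5812 meV, ⟨E²⟩ = 52.829 meV².
C_V/k_B = (⟨E²⟩ − ⟨E⟩²)/(kT)² = (52.829 − 31.150)/171.61 = 0.126.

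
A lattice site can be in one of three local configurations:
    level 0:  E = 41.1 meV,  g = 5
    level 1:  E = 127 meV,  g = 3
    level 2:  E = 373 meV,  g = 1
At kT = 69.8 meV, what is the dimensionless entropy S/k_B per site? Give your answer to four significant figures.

Eᵢ/kT = 0.588825, 1.81948, 5.34384.
Z = Σ gᵢe^(−Eᵢ/kT) = 5·e^(−0.588825) + 3·e^(−1.81948) + 1·e^(−5.34384) = 2.77490 + 0.486330 + 0.00477749 = 3.26601.
⟨E⟩ = Σ EᵢPᵢ = 54.3765 meV.
S/k_B = ln Z + ⟨E⟩/kT = ln(3.26601) + 54.3765/69.8 = 1.18357 + 0.779033 = 1.963.

1.963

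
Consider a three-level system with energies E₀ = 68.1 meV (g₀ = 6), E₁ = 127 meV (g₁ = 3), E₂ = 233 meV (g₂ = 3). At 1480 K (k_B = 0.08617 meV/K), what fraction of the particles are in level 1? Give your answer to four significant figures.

k_BT = 0.08617 × 1480 K = 127.532 meV.
Eᵢ/kT = 0.533984, 0.995828, 1.82699.
Z = Σ gᵢe^(−Eᵢ/kT) = 6·e^(−0.533984) + 3·e^(−0.995828) + 3·e^(−1.82699) = 3.51759 + 1.10825 + 0.482691 = 5.10853.
P₁ = g₁ e^(−E₁/kT) / Z = 1.10825/5.10853 = 0.2169.

0.2169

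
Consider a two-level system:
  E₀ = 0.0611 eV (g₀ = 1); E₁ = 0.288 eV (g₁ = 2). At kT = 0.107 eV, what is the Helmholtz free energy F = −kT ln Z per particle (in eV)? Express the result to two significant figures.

Eᵢ/kT = 0.5710, 2.692.
Z = Σ gᵢe^(−Eᵢ/kT) = 1·e^(−0.5710) + 2·e^(−2.692) = 0.5650 + 0.1355 = 0.7005.
F = −kT ln Z = −0.107 × ln(0.7005) = −0.107 × -0.3560 = 0.038 eV.

0.038 eV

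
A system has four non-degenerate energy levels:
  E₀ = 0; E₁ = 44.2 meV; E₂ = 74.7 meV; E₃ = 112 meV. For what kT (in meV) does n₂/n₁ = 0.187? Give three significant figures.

n₂/n₁ = exp[−(E₂−E₁)/kT] = 0.187.
⇒ (E₂−E₁)/kT = ln(1/0.187) = ln(5.3476) = 1.6766.
kT = 30.5 meV / 1.6766 = 18.2 meV.

18.2 meV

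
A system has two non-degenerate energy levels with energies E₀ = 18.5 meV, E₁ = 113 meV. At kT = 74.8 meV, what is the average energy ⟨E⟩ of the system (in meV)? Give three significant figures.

39.3 meV

Eᵢ/kT = 0.24733, 1.5107.
Z = Σ e^(−Eᵢ/kT) = e^(−0.24733) + e^(−1.5107) = 0.78088 + 0.22076 = 1.0016.
⟨E⟩ = Σ Eᵢ e^(−Eᵢ/kT) / Z = (18.5·0.78088 + 113·0.22076) / 1.0016 = 39.3 meV.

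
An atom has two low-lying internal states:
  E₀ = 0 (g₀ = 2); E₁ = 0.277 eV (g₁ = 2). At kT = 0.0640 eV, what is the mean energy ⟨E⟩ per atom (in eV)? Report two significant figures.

0.0036 eV

Eᵢ/kT = 0, 4.328.
Z = Σ gᵢe^(−Eᵢ/kT) = 2·e^(−0) + 2·e^(−4.328) = 2.000 + 0.02639 = 2.026.
⟨E⟩ = Σ Eᵢ gᵢe^(−Eᵢ/kT) / Z = (0·2.000 + 0.277·0.02639) / 2.026 = 0.0036 eV.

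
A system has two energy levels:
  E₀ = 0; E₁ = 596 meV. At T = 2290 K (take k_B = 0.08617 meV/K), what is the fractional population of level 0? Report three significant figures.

k_BT = 0.08617 × 2290 K = 197.33 meV.
Eᵢ/kT = 0, 3.0203.
Z = Σ e^(−Eᵢ/kT) = e^(−0) + e^(−3.0203) = 1.0000 + 0.048787 = 1.0488.
P₀ = e^(−E₀/kT) / Z = 1.0000/1.0488 = 0.953.

0.953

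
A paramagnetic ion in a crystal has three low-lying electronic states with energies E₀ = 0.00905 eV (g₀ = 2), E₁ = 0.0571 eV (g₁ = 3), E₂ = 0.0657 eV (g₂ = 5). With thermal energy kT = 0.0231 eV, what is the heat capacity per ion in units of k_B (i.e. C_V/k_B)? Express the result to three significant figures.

Eᵢ/kT = 0.39177, 2.4719, 2.8442.
Z = Σ gᵢe^(−Eᵢ/kT) = 2·e^(−0.39177) + 3·e^(−2.4719) + 5·e^(−2.8442) = 1.3517 + 0.25327 + 0.29090 = 1.8959.
⟨E⟩ = 0.024161 eV, ⟨E²⟩ = 0.0011563 eV².
C_V/k_B = (⟨E²⟩ − ⟨E⟩²)/(kT)² = (0.0011563 − 0.00058375)/0.00053361 = 1.07.

1.07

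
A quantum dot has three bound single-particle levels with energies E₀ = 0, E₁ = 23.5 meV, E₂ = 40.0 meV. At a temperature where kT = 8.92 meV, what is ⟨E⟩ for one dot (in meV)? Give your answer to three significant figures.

Eᵢ/kT = 0, 2.6345, 4.4843.
Z = Σ e^(−Eᵢ/kT) = e^(−0) + e^(−2.6345) + e^(−4.4843) = 1.0000 + 0.071755 + 0.011285 = 1.0830.
⟨E⟩ = Σ Eᵢ e^(−Eᵢ/kT) / Z = (0·1.0000 + 23.5·0.071755 + 40.0·0.011285) / 1.0830 = 1.97 meV.

1.97 meV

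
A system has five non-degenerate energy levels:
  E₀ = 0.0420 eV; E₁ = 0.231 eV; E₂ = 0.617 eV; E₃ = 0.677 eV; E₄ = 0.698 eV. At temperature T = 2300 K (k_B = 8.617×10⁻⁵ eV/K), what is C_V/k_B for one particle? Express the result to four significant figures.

k_BT = 8.617×10⁻⁵ × 2300 K = 0.198191 eV.
Eᵢ/kT = 0.211917, 1.16554, 3.11316, 3.41590, 3.52186.
Z = Σ e^(−Eᵢ/kT) = e^(−0.211917) + e^(−1.16554) + e^(−3.11316) + e^(−3.41590) + e^(−3.52186) = 0.809032 + 0.311754 + 0.0444602 + 0.0328468 + 0.0295444 = 1.22764.
⟨E⟩ = 0.143597 eV, ⟨E²⟩ = 0.0524885 eV².
C_V/k_B = (⟨E²⟩ − ⟨E⟩²)/(kT)² = (0.0524885 − 0.0206201)/0.0392797 = 0.8113.

0.8113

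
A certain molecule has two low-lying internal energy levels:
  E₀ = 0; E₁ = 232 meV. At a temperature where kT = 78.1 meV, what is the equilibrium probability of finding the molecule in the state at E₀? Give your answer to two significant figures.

Eᵢ/kT = 0, 2.971.
Z = Σ e^(−Eᵢ/kT) = e^(−0) + e^(−2.971) = 1.000 + 0.05125 = 1.051.
P₀ = e^(−E₀/kT) / Z = 1.000/1.051 = 0.95.

0.95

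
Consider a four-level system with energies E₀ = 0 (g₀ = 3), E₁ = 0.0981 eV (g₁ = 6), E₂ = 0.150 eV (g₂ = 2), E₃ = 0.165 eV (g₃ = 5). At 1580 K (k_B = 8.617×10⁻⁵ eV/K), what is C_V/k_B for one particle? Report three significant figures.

k_BT = 8.617×10⁻⁵ × 1580 K = 0.13615 eV.
Eᵢ/kT = 0, 0.72053, 1.1017, 1.2119.
Z = Σ gᵢe^(−Eᵢ/kT) = 3·e^(−0) + 6·e^(−0.72053) + 2·e^(−1.1017) + 5·e^(−1.2119) = 3.0000 + 2.9190 + 0.66461 + 1.4882 = 8.0718.
⟨E⟩ = 0.078248 eV, ⟨E²⟩ = 0.010352 eV².
C_V/k_B = (⟨E²⟩ − ⟨E⟩²)/(kT)² = (0.010352 − 0.0061227)/0.018537 = 0.228.

0.228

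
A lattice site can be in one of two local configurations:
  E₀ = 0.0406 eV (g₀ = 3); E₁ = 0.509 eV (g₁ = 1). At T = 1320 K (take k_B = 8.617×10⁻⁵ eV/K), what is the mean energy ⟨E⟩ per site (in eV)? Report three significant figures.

0.0431 eV

k_BT = 8.617×10⁻⁵ × 1320 K = 0.11374 eV.
Eᵢ/kT = 0.35695, 4.4751.
Z = Σ gᵢe^(−Eᵢ/kT) = 3·e^(−0.35695) + 1·e^(−4.4751) = 2.0994 + 0.011389 = 2.1108.
⟨E⟩ = Σ Eᵢ gᵢe^(−Eᵢ/kT) / Z = (0.0406·2.0994 + 0.509·0.011389) / 2.1108 = 0.0431 eV.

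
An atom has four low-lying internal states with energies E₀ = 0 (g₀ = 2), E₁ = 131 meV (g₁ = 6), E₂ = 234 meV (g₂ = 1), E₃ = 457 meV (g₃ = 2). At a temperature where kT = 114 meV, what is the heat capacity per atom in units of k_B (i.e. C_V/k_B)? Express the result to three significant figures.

Eᵢ/kT = 0, 1.1491, 2.0526, 4.0088.
Z = Σ gᵢe^(−Eᵢ/kT) = 2·e^(−0) + 6·e^(−1.1491) + 1·e^(−2.0526) + 2·e^(−4.0088) = 2.0000 + 1.9015 + 0.12840 + 0.036310 = 4.0662.
⟨E⟩ = 72.730 meV, ⟨E²⟩ = 11619 meV².
C_V/k_B = (⟨E²⟩ − ⟨E⟩²)/(kT)² = (11619 − 5289.7)/12996 = 0.487.

0.487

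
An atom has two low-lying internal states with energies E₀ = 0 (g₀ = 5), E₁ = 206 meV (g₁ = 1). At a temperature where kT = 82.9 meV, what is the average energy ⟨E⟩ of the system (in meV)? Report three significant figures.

Eᵢ/kT = 0, 2.4849.
Z = Σ gᵢe^(−Eᵢ/kT) = 5·e^(−0) + 1·e^(−2.4849) = 5.0000 + 0.083334 = 5.0833.
⟨E⟩ = Σ Eᵢ gᵢe^(−Eᵢ/kT) / Z = (0·5.0000 + 206·0.083334) / 5.0833 = 3.38 meV.

3.38 meV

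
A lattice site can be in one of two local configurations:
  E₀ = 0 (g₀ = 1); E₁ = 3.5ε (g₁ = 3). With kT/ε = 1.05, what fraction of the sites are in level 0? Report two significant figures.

Eᵢ/kT = 0, 3.333.
Z = Σ gᵢe^(−Eᵢ/kT) = 1·e^(−0) + 3·e^(−3.333) = 1.000 + 0.1071 = 1.107.
P₀ = g₀ e^(−E₀/kT) / Z = 1.000/1.107 = 0.90.

0.90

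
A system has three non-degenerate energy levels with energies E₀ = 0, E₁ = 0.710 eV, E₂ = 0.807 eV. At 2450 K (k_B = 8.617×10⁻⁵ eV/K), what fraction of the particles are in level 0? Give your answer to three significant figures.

0.947

k_BT = 8.617×10⁻⁵ × 2450 K = 0.21112 eV.
Eᵢ/kT = 0, 3.3630, 3.8225.
Z = Σ e^(−Eᵢ/kT) = e^(−0) + e^(−3.3630) + e^(−3.8225) = 1.0000 + 0.034631 + 0.021873 = 1.0565.
P₀ = e^(−E₀/kT) / Z = 1.0000/1.0565 = 0.947.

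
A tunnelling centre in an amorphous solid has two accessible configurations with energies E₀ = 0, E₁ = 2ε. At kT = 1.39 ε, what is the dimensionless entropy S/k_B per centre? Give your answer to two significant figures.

0.49

Eᵢ/kT = 0, 1.439.
Z = Σ e^(−Eᵢ/kT) = e^(−0) + e^(−1.439) = 1.000 + 0.2372 = 1.237.
⟨E⟩ = Σ EᵢPᵢ = 0.3835 ε.
S/k_B = ln Z + ⟨E⟩/kT = ln(1.237) + 0.3835/1.39 = 0.2127 + 0.2759 = 0.49.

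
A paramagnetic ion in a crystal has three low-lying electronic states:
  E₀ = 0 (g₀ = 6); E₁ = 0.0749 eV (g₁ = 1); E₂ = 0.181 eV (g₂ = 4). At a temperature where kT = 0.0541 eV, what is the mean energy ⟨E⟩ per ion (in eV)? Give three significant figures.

Eᵢ/kT = 0, 1.3845, 3.3457.
Z = Σ gᵢe^(−Eᵢ/kT) = 6·e^(−0) + 1·e^(−1.3845) + 4·e^(−3.3457) = 6.0000 + 0.25045 + 0.14094 = 6.3914.
⟨E⟩ = Σ Eᵢ gᵢe^(−Eᵢ/kT) / Z = (0·6.0000 + 0.0749·0.25045 + 0.181·0.14094) / 6.3914 = 0.00693 eV.

0.00693 eV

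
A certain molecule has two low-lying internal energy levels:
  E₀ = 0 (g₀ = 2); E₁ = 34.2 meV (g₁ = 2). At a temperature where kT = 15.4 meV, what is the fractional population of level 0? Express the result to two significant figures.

0.90

Eᵢ/kT = 0, 2.221.
Z = Σ gᵢe^(−Eᵢ/kT) = 2·e^(−0) + 2·e^(−2.221) = 2.000 + 0.2170 = 2.217.
P₀ = g₀ e^(−E₀/kT) / Z = 2.000/2.217 = 0.90.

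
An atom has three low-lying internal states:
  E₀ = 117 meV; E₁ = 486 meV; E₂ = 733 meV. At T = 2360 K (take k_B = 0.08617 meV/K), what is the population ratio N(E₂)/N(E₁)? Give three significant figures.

k_BT = 0.08617 × 2360 K = 203.36 meV.
n₂/n₁ = exp[−(E₂−E₁)/kT] = exp(−(247 meV)/(203.36 meV)) = exp(-1.2146) = 0.297.

0.297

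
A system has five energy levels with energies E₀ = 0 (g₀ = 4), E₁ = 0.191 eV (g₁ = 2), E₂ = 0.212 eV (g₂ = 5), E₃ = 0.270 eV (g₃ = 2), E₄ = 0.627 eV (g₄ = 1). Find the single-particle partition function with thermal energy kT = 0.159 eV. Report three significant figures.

Z = 6.31

Eᵢ/kT = 0, 1.2013, 1.3333, 1.6981, 3.9434.
Z = Σ gᵢe^(−Eᵢ/kT) = 4·e^(−0) + 2·e^(−1.2013) + 5·e^(−1.3333) + 2·e^(−1.6981) + 1·e^(−3.9434) = 4.0000 + 0.60161 + 1.3180 + 0.36606 + 0.019382 = 6.3051.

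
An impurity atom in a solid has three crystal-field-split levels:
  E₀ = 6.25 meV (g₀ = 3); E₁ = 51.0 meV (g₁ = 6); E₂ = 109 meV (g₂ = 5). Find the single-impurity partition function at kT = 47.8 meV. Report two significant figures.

Eᵢ/kT = 0.1308, 1.067, 2.280.
Z = Σ gᵢe^(−Eᵢ/kT) = 3·e^(−0.1308) + 6·e^(−1.067) + 5·e^(−2.280) = 2.632 + 2.064 + 0.5114 = 5.207.

Z = 5.2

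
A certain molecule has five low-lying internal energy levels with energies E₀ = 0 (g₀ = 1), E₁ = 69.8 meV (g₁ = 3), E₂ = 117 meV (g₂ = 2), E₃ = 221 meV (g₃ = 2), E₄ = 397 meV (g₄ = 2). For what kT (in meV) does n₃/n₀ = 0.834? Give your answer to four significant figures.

252.7 meV

n₃/n₀ = (g₃/g₀) exp[−(E₃−E₀)/kT] = 0.834.
⇒ (E₃−E₀)/kT = ln((2/1)/0.834) = ln(2.39808) = 0.874668.
kT = 221 meV / 0.874668 = 252.7 meV.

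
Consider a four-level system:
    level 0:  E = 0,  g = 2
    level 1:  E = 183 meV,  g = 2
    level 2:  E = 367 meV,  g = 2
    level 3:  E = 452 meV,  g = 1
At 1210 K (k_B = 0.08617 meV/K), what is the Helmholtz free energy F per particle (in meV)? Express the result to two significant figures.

k_BT = 0.08617 × 1210 K = 104.3 meV.
Eᵢ/kT = 0, 1.755, 3.519, 4.334.
Z = Σ gᵢe^(−Eᵢ/kT) = 2·e^(−0) + 2·e^(−1.755) + 2·e^(−3.519) + 1·e^(−4.334) = 2.000 + 0.3458 + 0.05926 + 0.01311 = 2.418.
F = −kT ln Z = −104.3 × ln(2.418) = −104.3 × 0.8829 = -92 meV.

-92 meV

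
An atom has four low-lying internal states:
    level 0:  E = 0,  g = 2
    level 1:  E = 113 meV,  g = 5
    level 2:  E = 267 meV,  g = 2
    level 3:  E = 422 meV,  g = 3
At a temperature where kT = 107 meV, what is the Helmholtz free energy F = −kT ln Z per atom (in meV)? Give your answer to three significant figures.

-147 meV

Eᵢ/kT = 0, 1.0561, 2.4953, 3.9439.
Z = Σ gᵢe^(−Eᵢ/kT) = 2·e^(−0) + 5·e^(−1.0561) + 2·e^(−2.4953) + 3·e^(−3.9439) = 2.0000 + 1.7390 + 0.16494 + 0.058118 = 3.9621.
F = −kT ln Z = −107 × ln(3.9621) = −107 × 1.3768 = -147 meV.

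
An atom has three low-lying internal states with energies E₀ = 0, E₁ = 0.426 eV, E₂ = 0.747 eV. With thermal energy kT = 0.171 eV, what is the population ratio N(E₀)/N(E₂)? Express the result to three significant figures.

78.9

n₀/n₂ = exp[−(E₀−E₂)/kT] = exp(−(-0.747 eV)/(0.171 eV)) = exp(4.3684) = 78.9.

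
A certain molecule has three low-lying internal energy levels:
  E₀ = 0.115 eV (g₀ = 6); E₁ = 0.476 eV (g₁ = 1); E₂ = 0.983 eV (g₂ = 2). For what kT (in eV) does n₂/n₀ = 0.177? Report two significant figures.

n₂/n₀ = (g₂/g₀) exp[−(E₂−E₀)/kT] = 0.177.
⇒ (E₂−E₀)/kT = ln((2/6)/0.177) = ln(1.883) = 0.6329.
kT = 0.868 eV / 0.6329 = 1.4 eV.

1.4 eV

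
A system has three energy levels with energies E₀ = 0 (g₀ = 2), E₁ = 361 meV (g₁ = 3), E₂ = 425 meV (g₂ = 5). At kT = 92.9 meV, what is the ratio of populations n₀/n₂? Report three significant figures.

n₀/n₂ = (g₀/g₂) exp[−(E₀−E₂)/kT] = (2/5) × exp(−(-425 meV)/(92.9 meV)) = (2/5) × exp(4.5748) = 38.8.

38.8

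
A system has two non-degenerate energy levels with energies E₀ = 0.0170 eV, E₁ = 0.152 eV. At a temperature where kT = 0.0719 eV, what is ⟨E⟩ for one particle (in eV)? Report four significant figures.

Eᵢ/kT = 0.236439, 2.11405.
Z = Σ e^(−Eᵢ/kT) = e^(−0.236439) + e^(−2.11405) = 0.789434 + 0.120748 = 0.910182.
⟨E⟩ = Σ Eᵢ e^(−Eᵢ/kT) / Z = (0.0170·0.789434 + 0.152·0.120748) / 0.910182 = 0.03491 eV.

0.03491 eV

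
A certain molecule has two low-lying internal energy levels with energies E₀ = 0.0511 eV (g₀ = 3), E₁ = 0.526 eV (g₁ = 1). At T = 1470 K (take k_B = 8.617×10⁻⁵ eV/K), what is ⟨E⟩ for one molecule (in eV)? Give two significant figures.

k_BT = 8.617×10⁻⁵ × 1470 K = 0.1267 eV.
Eᵢ/kT = 0.4033, 4.152.
Z = Σ gᵢe^(−Eᵢ/kT) = 3·e^(−0.4033) + 1·e^(−4.152) = 2.004 + 0.01573 = 2.020.
⟨E⟩ = Σ Eᵢ gᵢe^(−Eᵢ/kT) / Z = (0.0511·2.004 + 0.526·0.01573) / 2.020 = 0.055 eV.

0.055 eV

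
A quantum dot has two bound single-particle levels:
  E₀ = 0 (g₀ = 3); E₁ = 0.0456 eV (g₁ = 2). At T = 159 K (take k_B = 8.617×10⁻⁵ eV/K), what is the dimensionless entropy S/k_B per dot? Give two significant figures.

k_BT = 8.617×10⁻⁵ × 159 K = 0.01370 eV.
Eᵢ/kT = 0, 3.328.
Z = Σ gᵢe^(−Eᵢ/kT) = 3·e^(−0) + 2·e^(−3.328) = 3.000 + 0.07173 = 3.072.
⟨E⟩ = Σ EᵢPᵢ = 0.001065 eV.
S/k_B = ln Z + ⟨E⟩/kT = ln(3.072) + 0.001065/0.01370 = 1.122 + 0.07774 = 1.2.

1.2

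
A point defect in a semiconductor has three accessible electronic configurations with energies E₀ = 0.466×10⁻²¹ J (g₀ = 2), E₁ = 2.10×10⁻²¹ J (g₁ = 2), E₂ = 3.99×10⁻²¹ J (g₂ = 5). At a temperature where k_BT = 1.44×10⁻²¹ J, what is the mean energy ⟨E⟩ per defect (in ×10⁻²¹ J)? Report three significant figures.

Eᵢ/kT = 0.32361, 1.4583, 2.7708.
Z = Σ gᵢe^(−Eᵢ/kT) = 2·e^(−0.32361) + 2·e^(−1.4583) + 5·e^(−2.7708) = 1.4471 + 0.46526 + 0.31306 = 2.2254.
⟨E⟩ = Σ Eᵢ gᵢe^(−Eᵢ/kT) / Z = (0.466·1.4471 + 2.10·0.46526 + 3.99·0.31306) / 2.2254 = 1.30 ×10⁻²¹ J.

1.30 ×10⁻²¹ J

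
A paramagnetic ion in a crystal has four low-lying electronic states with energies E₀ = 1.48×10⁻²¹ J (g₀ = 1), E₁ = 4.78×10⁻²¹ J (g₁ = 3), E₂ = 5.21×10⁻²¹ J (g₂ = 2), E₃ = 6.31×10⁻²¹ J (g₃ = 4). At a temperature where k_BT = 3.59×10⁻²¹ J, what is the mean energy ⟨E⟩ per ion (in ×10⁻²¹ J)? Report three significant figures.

Eᵢ/kT = 0.41226, 1.3315, 1.4513, 1.7577.
Z = Σ gᵢe^(−Eᵢ/kT) = 1·e^(−0.41226) + 3·e^(−1.3315) + 2·e^(−1.4513) + 4·e^(−1.7577) = 0.66215 + 0.79224 + 0.46853 + 0.68976 = 2.6127.
⟨E⟩ = Σ Eᵢ gᵢe^(−Eᵢ/kT) / Z = (1.48·0.66215 + 4.78·0.79224 + 5.21·0.46853 + 6.31·0.68976) / 2.6127 = 4.42 ×10⁻²¹ J.

4.42 ×10⁻²¹ J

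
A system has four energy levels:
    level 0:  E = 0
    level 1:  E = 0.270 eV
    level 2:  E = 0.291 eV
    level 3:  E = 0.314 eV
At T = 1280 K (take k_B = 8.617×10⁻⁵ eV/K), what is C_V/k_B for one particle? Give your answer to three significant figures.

k_BT = 8.617×10⁻⁵ × 1280 K = 0.11030 eV.
Eᵢ/kT = 0, 2.4479, 2.6383, 2.8468.
Z = Σ e^(−Eᵢ/kT) = e^(−0) + e^(−2.4479) + e^(−2.6383) + e^(−2.8468) = 1.0000 + 0.086475 + 0.071483 + 0.058030 = 1.2160.
⟨E⟩ = 0.051292 eV, ⟨E²⟩ = 0.014867 eV².
C_V/k_B = (⟨E²⟩ − ⟨E⟩²)/(kT)² = (0.014867 − 0.0026309)/0.012166 = 1.01.

1.01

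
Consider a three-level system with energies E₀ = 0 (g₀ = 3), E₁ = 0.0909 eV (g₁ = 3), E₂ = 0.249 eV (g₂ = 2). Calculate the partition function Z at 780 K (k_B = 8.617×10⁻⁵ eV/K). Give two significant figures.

k_BT = 8.617×10⁻⁵ × 780 K = 0.06721 eV.
Eᵢ/kT = 0, 1.352, 3.705.
Z = Σ gᵢe^(−Eᵢ/kT) = 3·e^(−0) + 3·e^(−1.352) + 2·e^(−3.705) = 3.000 + 0.7762 + 0.04920 = 3.825.

Z = 3.8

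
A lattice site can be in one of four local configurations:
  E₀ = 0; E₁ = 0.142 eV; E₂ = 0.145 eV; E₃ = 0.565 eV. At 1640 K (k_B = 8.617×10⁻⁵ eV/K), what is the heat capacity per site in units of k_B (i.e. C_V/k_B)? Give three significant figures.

k_BT = 8.617×10⁻⁵ × 1640 K = 0.14132 eV.
Eᵢ/kT = 0, 1.0048, 1.0260, 3.9980.
Z = Σ e^(−Eᵢ/kT) = e^(−0) + e^(−1.0048) + e^(−1.0260) + e^(−3.9980) = 1.0000 + 0.36612 + 0.35844 + 0.018352 = 1.7429.
⟨E⟩ = 0.065599 eV, ⟨E²⟩ = 0.011921 eV².
C_V/k_B = (⟨E²⟩ − ⟨E⟩²)/(kT)² = (0.011921 − 0.0043032)/0.019971 = 0.381.

0.381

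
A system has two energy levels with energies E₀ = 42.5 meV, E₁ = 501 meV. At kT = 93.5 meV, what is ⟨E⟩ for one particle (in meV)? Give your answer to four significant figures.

Eᵢ/kT = 0.454545, 5.35829.
Z = Σ e^(−Eᵢ/kT) = e^(−0.454545) + e^(−5.35829) = 0.634737 + 0.00470895 = 0.639446.
⟨E⟩ = Σ Eᵢ e^(−Eᵢ/kT) / Z = (42.5·0.634737 + 501·0.00470895) / 0.639446 = 45.88 meV.

45.88 meV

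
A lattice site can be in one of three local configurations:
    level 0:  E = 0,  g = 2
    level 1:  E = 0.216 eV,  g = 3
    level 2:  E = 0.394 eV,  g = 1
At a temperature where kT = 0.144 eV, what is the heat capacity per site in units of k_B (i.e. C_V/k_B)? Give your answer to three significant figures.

Eᵢ/kT = 0, 1.5000, 2.7361.
Z = Σ gᵢe^(−Eᵢ/kT) = 2·e^(−0) + 3·e^(−1.5000) + 1·e^(−2.7361) = 2.0000 + 0.66939 + 0.064823 = 2.7342.
⟨E⟩ = 0.062222 eV, ⟨E²⟩ = 0.015103 eV².
C_V/k_B = (⟨E²⟩ − ⟨E⟩²)/(kT)² = (0.015103 − 0.0038716)/0.020736 = 0.542.

0.542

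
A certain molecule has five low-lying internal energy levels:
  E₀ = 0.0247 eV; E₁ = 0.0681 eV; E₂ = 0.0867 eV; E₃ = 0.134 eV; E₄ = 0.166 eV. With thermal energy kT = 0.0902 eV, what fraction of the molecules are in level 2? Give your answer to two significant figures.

0.19

Eᵢ/kT = 0.2738, 0.7550, 0.9612, 1.486, 1.840.
Z = Σ e^(−Eᵢ/kT) = e^(−0.2738) + e^(−0.7550) + e^(−0.9612) + e^(−1.486) + e^(−1.840) = 0.7605 + 0.4700 + 0.3824 + 0.2263 + 0.1588 = 1.998.
P₂ = e^(−E₂/kT) / Z = 0.3824/1.998 = 0.19.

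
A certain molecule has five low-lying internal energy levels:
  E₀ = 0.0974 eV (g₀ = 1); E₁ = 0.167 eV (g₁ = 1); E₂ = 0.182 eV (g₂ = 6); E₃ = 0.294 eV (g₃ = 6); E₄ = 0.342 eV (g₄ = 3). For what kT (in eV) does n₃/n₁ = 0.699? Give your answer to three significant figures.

n₃/n₁ = (g₃/g₁) exp[−(E₃−E₁)/kT] = 0.699.
⇒ (E₃−E₁)/kT = ln((6/1)/0.699) = ln(8.5837) = 2.1499.
kT = 0.127 eV / 2.1499 = 0.0591 eV.

0.0591 eV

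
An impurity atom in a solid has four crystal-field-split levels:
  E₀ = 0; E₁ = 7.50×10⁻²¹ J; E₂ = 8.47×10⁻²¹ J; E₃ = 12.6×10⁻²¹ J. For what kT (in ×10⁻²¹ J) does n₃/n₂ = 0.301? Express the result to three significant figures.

3.44 ×10⁻²¹ J

n₃/n₂ = exp[−(E₃−E₂)/kT] = 0.301.
⇒ (E₃−E₂)/kT = ln(1/0.301) = ln(3.3223) = 1.2007.
kT = 4.13 ×10⁻²¹ J / 1.2007 = 3.44 ×10⁻²¹ J.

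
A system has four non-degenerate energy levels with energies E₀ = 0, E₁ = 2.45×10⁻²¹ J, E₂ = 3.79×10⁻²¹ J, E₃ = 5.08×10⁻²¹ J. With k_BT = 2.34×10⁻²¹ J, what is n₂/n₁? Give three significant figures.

n₂/n₁ = exp[−(E₂−E₁)/kT] = exp(−(1.34 ×10⁻²¹ J)/(2.34 ×10⁻²¹ J)) = exp(-0.57265) = 0.564.

0.564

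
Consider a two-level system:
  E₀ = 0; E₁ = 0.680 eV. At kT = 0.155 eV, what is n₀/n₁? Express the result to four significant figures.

n₀/n₁ = exp[−(E₀−E₁)/kT] = exp(−(-0.680 eV)/(0.155 eV)) = exp(4.38710) = 80.41.

80.41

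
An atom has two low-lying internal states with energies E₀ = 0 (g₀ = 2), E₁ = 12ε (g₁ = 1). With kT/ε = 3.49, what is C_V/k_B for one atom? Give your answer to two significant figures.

0.18

Eᵢ/kT = 0, 3.438.
Z = Σ gᵢe^(−Eᵢ/kT) = 2·e^(−0) + 1·e^(−3.438) = 2.000 + 0.03213 = 2.032.
⟨E⟩ = 0.1897 ε, ⟨E²⟩ = 2.277 ε².
C_V/k_B = (⟨E²⟩ − ⟨E⟩²)/(kT)² = (2.277 − 0.03599)/12.18 = 0.18.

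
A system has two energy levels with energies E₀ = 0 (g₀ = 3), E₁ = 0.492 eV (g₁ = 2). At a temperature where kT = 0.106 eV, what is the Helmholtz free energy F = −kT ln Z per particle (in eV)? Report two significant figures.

Eᵢ/kT = 0, 4.642.
Z = Σ gᵢe^(−Eᵢ/kT) = 3·e^(−0) + 2·e^(−4.642) = 3.000 + 0.01928 = 3.019.
F = −kT ln Z = −0.106 × ln(3.019) = −0.106 × 1.105 = -0.12 eV.

-0.12 eV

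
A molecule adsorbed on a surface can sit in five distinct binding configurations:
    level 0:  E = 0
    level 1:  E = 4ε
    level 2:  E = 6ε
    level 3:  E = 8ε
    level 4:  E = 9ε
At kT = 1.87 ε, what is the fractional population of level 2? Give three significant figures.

Eᵢ/kT = 0, 2.1390, 3.2086, 4.2781, 4.8128.
Z = Σ e^(−Eᵢ/kT) = e^(−0) + e^(−2.1390) + e^(−3.2086) + e^(−4.2781) + e^(−4.8128) = 1.0000 + 0.11777 + 0.040413 + 0.013869 + 0.0081251 = 1.1802.
P₂ = e^(−E₂/kT) / Z = 0.040413/1.1802 = 0.0342.

0.0342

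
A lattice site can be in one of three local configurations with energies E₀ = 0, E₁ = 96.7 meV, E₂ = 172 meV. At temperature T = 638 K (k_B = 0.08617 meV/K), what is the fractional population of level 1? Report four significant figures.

0.1416

k_BT = 0.08617 × 638 K = 54.9765 meV.
Eᵢ/kT = 0, 1.75893, 3.12861.
Z = Σ e^(−Eᵢ/kT) = e^(−0) + e^(−1.75893) + e^(−3.12861) = 1.00000 + 0.172229 + 0.0437786 = 1.21601.
P₁ = e^(−E₁/kT) / Z = 0.172229/1.21601 = 0.1416.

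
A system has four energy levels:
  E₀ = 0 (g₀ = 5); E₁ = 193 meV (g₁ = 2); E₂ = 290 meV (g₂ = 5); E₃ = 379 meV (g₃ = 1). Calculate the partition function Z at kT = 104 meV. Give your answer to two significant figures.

Eᵢ/kT = 0, 1.856, 2.788, 3.644.
Z = Σ gᵢe^(−Eᵢ/kT) = 5·e^(−0) + 2·e^(−1.856) + 5·e^(−2.788) + 1·e^(−3.644) = 5.000 + 0.3126 + 0.3077 + 0.02615 = 5.646.

Z = 5.6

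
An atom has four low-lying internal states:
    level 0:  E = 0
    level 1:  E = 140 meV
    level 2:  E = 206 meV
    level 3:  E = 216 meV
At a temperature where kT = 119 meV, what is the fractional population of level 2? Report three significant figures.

Eᵢ/kT = 0, 1.1765, 1.7311, 1.8151.
Z = Σ e^(−Eᵢ/kT) = e^(−0) + e^(−1.1765) + e^(−1.7311) + e^(−1.8151) = 1.0000 + 0.30836 + 0.17709 + 0.16282 = 1.6483.
P₂ = e^(−E₂/kT) / Z = 0.17709/1.6483 = 0.107.

0.107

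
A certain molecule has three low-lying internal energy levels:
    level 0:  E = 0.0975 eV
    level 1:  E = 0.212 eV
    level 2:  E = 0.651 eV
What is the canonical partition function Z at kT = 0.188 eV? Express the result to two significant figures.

Z = 0.95

Eᵢ/kT = 0.5186, 1.128, 3.463.
Z = Σ e^(−Eᵢ/kT) = e^(−0.5186) + e^(−1.128) + e^(−3.463) = 0.5954 + 0.3237 + 0.03134 = 0.9504.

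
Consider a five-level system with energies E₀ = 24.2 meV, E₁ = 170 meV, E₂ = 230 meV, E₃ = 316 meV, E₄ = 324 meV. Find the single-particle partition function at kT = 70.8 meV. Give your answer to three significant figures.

Z = 0.862

Eᵢ/kT = 0.34181, 2.4011, 3.2486, 4.4633, 4.5763.
Z = Σ e^(−Eᵢ/kT) = e^(−0.34181) + e^(−2.4011) + e^(−3.2486) + e^(−4.4633) + e^(−4.5763) = 0.71048 + 0.090618 + 0.038829 + 0.011524 + 0.010293 = 0.86174.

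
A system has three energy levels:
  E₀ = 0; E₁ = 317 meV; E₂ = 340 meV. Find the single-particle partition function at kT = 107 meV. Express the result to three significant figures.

Z = 1.09

Eᵢ/kT = 0, 2.9626, 3.1776.
Z = Σ e^(−Eᵢ/kT) = e^(−0) + e^(−2.9626) + e^(−3.1776) = 1.0000 + 0.051684 + 0.041686 = 1.0934.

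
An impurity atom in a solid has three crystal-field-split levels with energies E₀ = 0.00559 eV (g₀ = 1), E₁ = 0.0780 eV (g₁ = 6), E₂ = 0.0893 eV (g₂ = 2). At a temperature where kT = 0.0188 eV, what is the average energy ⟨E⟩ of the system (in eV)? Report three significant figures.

Eᵢ/kT = 0.29734, 4.1489, 4.7500.
Z = Σ gᵢe^(−Eᵢ/kT) = 1·e^(−0.29734) + 6·e^(−4.1489) + 2·e^(−4.7500) = 0.74279 + 0.094691 + 0.017303 = 0.85478.
⟨E⟩ = Σ Eᵢ gᵢe^(−Eᵢ/kT) / Z = (0.00559·0.74279 + 0.0780·0.094691 + 0.0893·0.017303) / 0.85478 = 0.0153 eV.

0.0153 eV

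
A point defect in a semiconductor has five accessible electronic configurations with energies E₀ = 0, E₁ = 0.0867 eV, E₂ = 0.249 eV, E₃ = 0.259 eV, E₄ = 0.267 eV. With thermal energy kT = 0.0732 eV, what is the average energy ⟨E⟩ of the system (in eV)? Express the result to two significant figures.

Eᵢ/kT = 0, 1.184, 3.402, 3.538, 3.648.
Z = Σ e^(−Eᵢ/kT) = e^(−0) + e^(−1.184) + e^(−3.402) + e^(−3.538) + e^(−3.648) = 1.000 + 0.3061 + 0.03331 + 0.02907 + 0.02604 = 1.395.
⟨E⟩ = Σ Eᵢ e^(−Eᵢ/kT) / Z = (0·1.000 + 0.0867·0.3061 + 0.249·0.03331 + 0.259·0.02907 + 0.267·0.02604) / 1.395 = 0.035 eV.

0.035 eV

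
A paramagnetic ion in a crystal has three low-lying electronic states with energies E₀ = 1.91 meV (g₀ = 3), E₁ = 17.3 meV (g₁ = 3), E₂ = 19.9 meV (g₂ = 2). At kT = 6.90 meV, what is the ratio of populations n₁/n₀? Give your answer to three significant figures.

0.107

n₁/n₀ = (g₁/g₀) exp[−(E₁−E₀)/kT] = (3/3) × exp(−(15.39 meV)/(6.90 meV)) = (3/3) × exp(-2.2304) = 0.107.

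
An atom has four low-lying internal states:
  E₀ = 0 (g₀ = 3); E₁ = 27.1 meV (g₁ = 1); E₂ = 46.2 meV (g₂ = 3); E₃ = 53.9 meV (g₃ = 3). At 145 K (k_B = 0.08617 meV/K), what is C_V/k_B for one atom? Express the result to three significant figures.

k_BT = 0.08617 × 145 K = 12.495 meV.
Eᵢ/kT = 0, 2.1689, 3.6975, 4.3137.
Z = Σ gᵢe^(−Eᵢ/kT) = 3·e^(−0) + 1·e^(−2.1689) + 3·e^(−3.6975) + 3·e^(−4.3137) = 3.0000 + 0.11430 + 0.074356 + 0.040152 = 3.2288.
⟨E⟩ = 2.6936 meV, ⟨E²⟩ = 111.28 meV².
C_V/k_B = (⟨E²⟩ − ⟨E⟩²)/(kT)² = (111.28 − 7.2555)/156.13 = 0.666.

0.666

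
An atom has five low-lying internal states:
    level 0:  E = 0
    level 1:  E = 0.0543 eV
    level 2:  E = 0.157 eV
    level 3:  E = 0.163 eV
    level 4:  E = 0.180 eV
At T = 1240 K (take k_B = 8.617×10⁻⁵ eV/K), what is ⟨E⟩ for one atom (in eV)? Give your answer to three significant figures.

k_BT = 8.617×10⁻⁵ × 1240 K = 0.10685 eV.
Eᵢ/kT = 0, 0.50819, 1.4693, 1.5255, 1.6846.
Z = Σ e^(−Eᵢ/kT) = e^(−0) + e^(−0.50819) + e^(−1.4693) + e^(−1.5255) + e^(−1.6846) = 1.0000 + 0.60158 + 0.23009 + 0.21751 + 0.18552 = 2.2347.
⟨E⟩ = Σ Eᵢ e^(−Eᵢ/kT) / Z = (0·1.0000 + 0.0543·0.60158 + 0.157·0.23009 + 0.163·0.21751 + 0.180·0.18552) / 2.2347 = 0.0616 eV.

0.0616 eV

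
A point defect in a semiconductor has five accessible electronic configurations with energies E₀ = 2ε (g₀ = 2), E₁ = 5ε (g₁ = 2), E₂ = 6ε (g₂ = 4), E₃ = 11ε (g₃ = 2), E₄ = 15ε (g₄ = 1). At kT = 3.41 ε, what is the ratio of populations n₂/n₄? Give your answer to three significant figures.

n₂/n₄ = (g₂/g₄) exp[−(E₂−E₄)/kT] = (4/1) × exp(−(-9ε)/(3.41ε)) = (4/1) × exp(2.6393) = 56.0.

56.0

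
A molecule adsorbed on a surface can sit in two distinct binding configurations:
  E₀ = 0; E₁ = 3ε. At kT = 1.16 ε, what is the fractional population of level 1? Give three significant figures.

0.0700

Eᵢ/kT = 0, 2.5862.
Z = Σ e^(−Eᵢ/kT) = e^(−0) + e^(−2.5862) = 1.0000 + 0.075306 = 1.0753.
P₁ = e^(−E₁/kT) / Z = 0.075306/1.0753 = 0.0700.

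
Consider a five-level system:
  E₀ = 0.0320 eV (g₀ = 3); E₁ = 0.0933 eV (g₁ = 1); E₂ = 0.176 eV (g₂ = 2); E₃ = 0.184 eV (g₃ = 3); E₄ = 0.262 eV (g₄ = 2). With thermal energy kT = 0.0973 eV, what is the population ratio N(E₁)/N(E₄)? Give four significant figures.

n₁/n₄ = (g₁/g₄) exp[−(E₁−E₄)/kT] = (1/2) × exp(−(-0.1687 eV)/(0.0973 eV)) = (1/2) × exp(1.73381) = 2.831.

2.831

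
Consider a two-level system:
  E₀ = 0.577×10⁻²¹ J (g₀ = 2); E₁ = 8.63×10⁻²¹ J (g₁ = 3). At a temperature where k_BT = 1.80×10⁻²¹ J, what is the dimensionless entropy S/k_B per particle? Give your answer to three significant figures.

Eᵢ/kT = 0.32056, 4.7944.
Z = Σ gᵢe^(−Eᵢ/kT) = 2·e^(−0.32056) + 3·e^(−4.7944) = 1.4515 + 0.024828 = 1.4763.
⟨E⟩ = Σ EᵢPᵢ = 0.71244 ×10⁻²¹ J.
S/k_B = ln Z + ⟨E⟩/kT = ln(1.4763) + 0.71244/1.80 = 0.38954 + 0.39580 = 0.785.

0.785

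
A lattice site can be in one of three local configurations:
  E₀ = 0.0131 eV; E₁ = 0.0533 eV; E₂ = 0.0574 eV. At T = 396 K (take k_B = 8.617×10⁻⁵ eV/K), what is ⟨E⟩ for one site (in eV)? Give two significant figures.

k_BT = 8.617×10⁻⁵ × 396 K = 0.03412 eV.
Eᵢ/kT = 0.3839, 1.562, 1.682.
Z = Σ e^(−Eᵢ/kT) = e^(−0.3839) + e^(−1.562) + e^(−1.682) = 0.6812 + 0.2097 + 0.1860 = 1.077.
⟨E⟩ = Σ Eᵢ e^(−Eᵢ/kT) / Z = (0.0131·0.6812 + 0.0533·0.2097 + 0.0574·0.1860) / 1.077 = 0.029 eV.

0.029 eV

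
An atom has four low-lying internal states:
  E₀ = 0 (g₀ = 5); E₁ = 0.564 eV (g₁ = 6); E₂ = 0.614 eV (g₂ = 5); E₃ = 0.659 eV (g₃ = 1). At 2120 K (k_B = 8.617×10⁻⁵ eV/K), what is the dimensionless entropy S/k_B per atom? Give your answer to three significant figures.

1.98

k_BT = 8.617×10⁻⁵ × 2120 K = 0.18268 eV.
Eᵢ/kT = 0, 3.0874, 3.3611, 3.6074.
Z = Σ gᵢe^(−Eᵢ/kT) = 5·e^(−0) + 6·e^(−3.0874) + 5·e^(−3.3611) + 1·e^(−3.6074) = 5.0000 + 0.27372 + 0.17349 + 0.027122 = 5.4743.
⟨E⟩ = Σ EᵢPᵢ = 0.050924 eV.
S/k_B = ln Z + ⟨E⟩/kT = ln(5.4743) + 0.050924/0.18268 = 1.7001 + 0.27876 = 1.98.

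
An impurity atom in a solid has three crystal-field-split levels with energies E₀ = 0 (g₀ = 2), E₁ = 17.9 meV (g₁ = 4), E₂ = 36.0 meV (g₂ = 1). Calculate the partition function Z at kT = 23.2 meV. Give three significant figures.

Eᵢ/kT = 0, 0.77155, 1.5517.
Z = Σ gᵢe^(−Eᵢ/kT) = 2·e^(−0) + 4·e^(−0.77155) + 1·e^(−1.5517) = 2.0000 + 1.8492 + 0.21189 = 4.0611.

Z = 4.06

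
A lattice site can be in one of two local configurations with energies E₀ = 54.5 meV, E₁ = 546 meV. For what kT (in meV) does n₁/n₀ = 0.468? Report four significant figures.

n₁/n₀ = exp[−(E₁−E₀)/kT] = 0.468.
⇒ (E₁−E₀)/kT = ln(1/0.468) = ln(2.13675) = 0.759286.
kT = 491.5 meV / 0.759286 = 647.3 meV.

647.3 meV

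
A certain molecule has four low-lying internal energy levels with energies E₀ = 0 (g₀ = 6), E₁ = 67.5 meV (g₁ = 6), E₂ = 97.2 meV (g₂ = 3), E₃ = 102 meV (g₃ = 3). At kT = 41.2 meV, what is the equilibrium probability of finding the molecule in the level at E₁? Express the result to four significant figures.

Eᵢ/kT = 0, 1.63835, 2.35922, 2.47573.
Z = Σ gᵢe^(−Eᵢ/kT) = 6·e^(−0) + 6·e^(−1.63835) + 3·e^(−2.35922) + 3·e^(−2.47573) = 6.00000 + 1.16580 + 0.283482 + 0.252305 = 7.70159.
P₁ = g₁ e^(−E₁/kT) / Z = 1.16580/7.70159 = 0.1514.

0.1514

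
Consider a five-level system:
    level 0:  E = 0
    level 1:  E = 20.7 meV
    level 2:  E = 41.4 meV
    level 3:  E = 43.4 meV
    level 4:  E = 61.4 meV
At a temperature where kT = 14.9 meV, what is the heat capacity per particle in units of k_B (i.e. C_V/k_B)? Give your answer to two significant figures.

Eᵢ/kT = 0, 1.389, 2.779, 2.913, 4.121.
Z = Σ e^(−Eᵢ/kT) = e^(−0) + e^(−1.389) + e^(−2.779) + e^(−2.913) + e^(−4.121) = 1.000 + 0.2493 + 0.06210 + 0.05431 + 0.01623 = 1.382.
⟨E⟩ = 8.021 meV, ⟨E²⟩ = 272.6 meV².
C_V/k_B = (⟨E²⟩ − ⟨E⟩²)/(kT)² = (272.6 − 64.34)/222.0 = 0.94.

0.94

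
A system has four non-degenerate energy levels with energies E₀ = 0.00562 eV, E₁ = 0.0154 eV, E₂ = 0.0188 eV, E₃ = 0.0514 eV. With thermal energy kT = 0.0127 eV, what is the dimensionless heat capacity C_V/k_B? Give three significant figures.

Eᵢ/kT = 0.44252, 1.2126, 1.4803, 4.0472.
Z = Σ e^(−Eᵢ/kT) = e^(−0.44252) + e^(−1.2126) + e^(−1.4803) + e^(−4.0472) = 0.64242 + 0.29742 + 0.22757 + 0.017471 = 1.1849.
⟨E⟩ = 0.011281 eV, ⟨E²⟩ = 0.00018349 eV².
C_V/k_B = (⟨E²⟩ − ⟨E⟩²)/(kT)² = (0.00018349 − 0.00012726)/0.00016129 = 0.349.

0.349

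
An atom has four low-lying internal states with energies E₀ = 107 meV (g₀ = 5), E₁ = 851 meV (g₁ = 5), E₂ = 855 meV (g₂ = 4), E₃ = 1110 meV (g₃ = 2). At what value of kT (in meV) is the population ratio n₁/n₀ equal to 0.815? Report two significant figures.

n₁/n₀ = (g₁/g₀) exp[−(E₁−E₀)/kT] = 0.815.
⇒ (E₁−E₀)/kT = ln((5/5)/0.815) = ln(1.227) = 0.2046.
kT = 744 meV / 0.2046 = 3600 meV.

3600 meV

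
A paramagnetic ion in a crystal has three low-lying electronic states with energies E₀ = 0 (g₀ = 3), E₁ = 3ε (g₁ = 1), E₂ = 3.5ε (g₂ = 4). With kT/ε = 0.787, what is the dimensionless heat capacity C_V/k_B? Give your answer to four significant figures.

0.3975

Eᵢ/kT = 0, 3.81194, 4.44727.
Z = Σ gᵢe^(−Eᵢ/kT) = 3·e^(−0) + 1·e^(−3.81194) + 4·e^(−4.44727) = 3.00000 + 0.0221053 + 0.0468420 = 3.06895.
⟨E⟩ = 0.0750299 ε, ⟨E²⟩ = 0.251800 ε².
C_V/k_B = (⟨E²⟩ − ⟨E⟩²)/(kT)² = (0.251800 − 0.00562949)/0.619369 = 0.3975.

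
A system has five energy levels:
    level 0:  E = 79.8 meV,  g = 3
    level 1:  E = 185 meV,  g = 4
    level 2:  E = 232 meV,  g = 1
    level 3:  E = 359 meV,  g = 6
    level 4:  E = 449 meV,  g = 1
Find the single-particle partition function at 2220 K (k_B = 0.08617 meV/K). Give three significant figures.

k_BT = 0.08617 × 2220 K = 191.30 meV.
Eᵢ/kT = 0.41715, 0.96707, 1.2128, 1.8766, 2.3471.
Z = Σ gᵢe^(−Eᵢ/kT) = 3·e^(−0.41715) + 4·e^(−0.96707) + 1·e^(−1.2128) + 6·e^(−1.8766) + 1·e^(−2.3471) = 1.9768 + 1.5208 + 0.29736 + 0.91866 + 0.095646 = 4.8093.

Z = 4.81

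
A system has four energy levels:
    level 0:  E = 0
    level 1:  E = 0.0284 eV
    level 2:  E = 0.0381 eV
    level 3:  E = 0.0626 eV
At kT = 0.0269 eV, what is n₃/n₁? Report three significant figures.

0.280

n₃/n₁ = exp[−(E₃−E₁)/kT] = exp(−(0.0342 eV)/(0.0269 eV)) = exp(-1.2714) = 0.280.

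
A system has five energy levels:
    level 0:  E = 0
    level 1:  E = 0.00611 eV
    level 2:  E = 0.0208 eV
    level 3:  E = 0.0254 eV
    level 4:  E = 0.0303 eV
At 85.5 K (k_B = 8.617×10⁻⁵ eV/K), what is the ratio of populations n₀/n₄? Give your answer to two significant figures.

k_BT = 8.617×10⁻⁵ × 85.5 K = 0.007368 eV.
n₀/n₄ = exp[−(E₀−E₄)/kT] = exp(−(-0.0303 eV)/(0.007368 eV)) = exp(4.112) = 61.

61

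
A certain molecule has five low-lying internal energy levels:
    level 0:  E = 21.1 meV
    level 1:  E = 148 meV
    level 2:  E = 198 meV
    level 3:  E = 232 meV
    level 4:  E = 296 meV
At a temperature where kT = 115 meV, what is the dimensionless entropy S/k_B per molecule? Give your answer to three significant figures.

Eᵢ/kT = 0.18348, 1.2870, 1.7217, 2.0174, 2.5739.
Z = Σ e^(−Eᵢ/kT) = e^(−0.18348) + e^(−1.2870) + e^(−1.7217) + e^(−2.0174) + e^(−2.5739) = 0.83237 + 0.27610 + 0.17876 + 0.13300 + 0.076238 = 1.4965.
⟨E⟩ = Σ EᵢPᵢ = 98.391 meV.
S/k_B = ln Z + ⟨E⟩/kT = ln(1.4965) + 98.391/115 = 0.40313 + 0.85557 = 1.26.

1.26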